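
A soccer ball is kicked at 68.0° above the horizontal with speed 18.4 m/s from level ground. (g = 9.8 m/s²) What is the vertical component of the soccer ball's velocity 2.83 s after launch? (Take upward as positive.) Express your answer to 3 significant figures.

-10.7 m/s

Initial vertical component: v_y0 = 18.4 sin 68.0° = 17.06 m/s.
v_y(t) = v_y0 − g t = 17.06 − 9.8 × 2.83 = -10.7 m/s.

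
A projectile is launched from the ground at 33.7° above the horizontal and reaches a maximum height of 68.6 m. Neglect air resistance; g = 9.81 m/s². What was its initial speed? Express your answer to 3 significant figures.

At maximum height v_y = 0, so (v₀ sin θ)² = 2 g H.
v₀ sin 33.7° = √(2 × 9.81 × 68.6) = 36.69 m/s.
v₀ = 36.69 / sin 33.7° = 36.69 / 0.5548 = 66.1 m/s.

66.1 m/s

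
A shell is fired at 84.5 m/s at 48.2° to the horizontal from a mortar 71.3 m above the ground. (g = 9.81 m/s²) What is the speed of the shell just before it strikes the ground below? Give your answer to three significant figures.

v_x = 84.5 cos 48.2° = 56.32 m/s is unchanged throughout.
For the vertical component, v_y² = v_y0² + 2 g h = (62.99)² + 2×9.81×71.3 = 5367, so |v_y| = 73.26 m/s.
Impact speed = √(v_x² + v_y²) = √(3172 + 5367) = 92.4 m/s.

92.4 m/s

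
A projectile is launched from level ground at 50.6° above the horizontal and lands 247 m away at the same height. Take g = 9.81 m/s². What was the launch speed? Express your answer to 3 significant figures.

49.7 m/s

On level ground, R = v₀² sin(2θ) / g, so v₀ = √(R g / sin 2θ).
sin(2 × 50.6°) = 0.9810.
v₀ = √(247 × 9.81 / 0.9810) = √2470 = 49.7 m/s.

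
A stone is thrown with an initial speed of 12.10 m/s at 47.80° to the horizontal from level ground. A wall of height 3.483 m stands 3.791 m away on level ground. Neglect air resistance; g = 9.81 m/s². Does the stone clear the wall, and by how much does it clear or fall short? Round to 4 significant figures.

v_x = 12.10 cos 47.80° = 8.1278 m/s; v_y0 = 12.10 sin 47.80° = 8.9637 m/s.
Time to reach the wall: t = 3.791 / 8.1278 = 0.46642 s.
Height at that point: y = 8.9637×0.46642 − 4.905×0.46642² = 3.1138 m.
That is 3.483 − 3.1138 = 0.3692 m below the top of the wall, so the stone does not clear it.

No — it falls 0.3692 m short of clearing the wall.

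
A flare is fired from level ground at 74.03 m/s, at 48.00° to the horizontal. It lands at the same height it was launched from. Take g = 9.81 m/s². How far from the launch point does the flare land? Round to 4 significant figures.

For level ground, R = v₀² sin(2θ) / g.
sin(2 × 48.00°) = sin 96.000° = 0.9945.
R = (74.03)² × 0.9945 / 9.81 = 555.6 m.

555.6 m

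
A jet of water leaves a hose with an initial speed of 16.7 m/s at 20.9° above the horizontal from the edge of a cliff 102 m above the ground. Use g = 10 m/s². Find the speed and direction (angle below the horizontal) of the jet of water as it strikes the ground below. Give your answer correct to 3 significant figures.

48.2 m/s at 71.1° below the horizontal

v_x = 16.7 cos 20.9° = 15.60 m/s (constant).
|v_y| at impact = √((5.958)² + 2×10×102) = 45.56 m/s.
Speed = √(15.60² + 45.56²) = 48.2 m/s; angle = arctan(45.56/15.60) = 71.1° below horizontal.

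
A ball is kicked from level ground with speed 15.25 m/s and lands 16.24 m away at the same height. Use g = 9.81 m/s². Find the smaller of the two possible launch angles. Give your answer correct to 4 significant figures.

21.62°

Level-ground range: R = v₀² sin(2θ)/g ⇒ sin 2θ = R g / v₀² = 16.24×9.81/15.25² = 0.6850.
2θ = arcsin(0.6850) = 43.236° or 180° − 43.236° = 136.764°.
So θ = 21.62° or θ = 68.38°.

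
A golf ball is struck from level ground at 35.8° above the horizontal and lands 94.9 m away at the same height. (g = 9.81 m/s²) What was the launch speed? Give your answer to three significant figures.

On level ground, R = v₀² sin(2θ) / g, so v₀ = √(R g / sin 2θ).
sin(2 × 35.8°) = 0.9489.
v₀ = √(94.9 × 9.81 / 0.9489) = √981.1 = 31.3 m/s.

31.3 m/s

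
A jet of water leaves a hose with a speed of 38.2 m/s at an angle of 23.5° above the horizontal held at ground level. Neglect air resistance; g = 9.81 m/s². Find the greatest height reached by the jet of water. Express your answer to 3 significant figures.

Vertical component of launch velocity: v_y = 38.2 sin 23.5° = 15.23 m/s.
At the highest point the vertical velocity is zero, so v_y² = 2 g h_max.
h_max = (15.23)² / (2 × 9.81) = 232.0 / 19.62 = 11.8 m.

11.8 m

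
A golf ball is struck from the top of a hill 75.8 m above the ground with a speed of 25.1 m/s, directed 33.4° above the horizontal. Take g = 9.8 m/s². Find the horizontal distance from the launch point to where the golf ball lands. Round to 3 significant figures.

Components: v_x = 25.1 cos 33.4° = 20.95 m/s, v_y = 25.1 sin 33.4° = 13.82 m/s.
Vertical: 0 = 75.8 + 13.82 t − ½(9.8) t² ⇒ 4.900 t² − 13.82 t − 75.8 = 0.
t = [13.82 + √(191.0 + 1486)] / 9.800 = 5.589 s.
Horizontal: R = v_x · t = 20.95 × 5.589 = 117 m.

117 m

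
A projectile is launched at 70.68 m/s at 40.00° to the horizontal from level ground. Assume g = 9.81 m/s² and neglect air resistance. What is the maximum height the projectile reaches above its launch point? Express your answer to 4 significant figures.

105.2 m

Vertical component of launch velocity: v_y = 70.68 sin 40.00° = 45.432 m/s.
At the highest point the vertical velocity is zero, so v_y² = 2 g h_max.
h_max = (45.432)² / (2 × 9.81) = 2064.1 / 19.62 = 105.2 m.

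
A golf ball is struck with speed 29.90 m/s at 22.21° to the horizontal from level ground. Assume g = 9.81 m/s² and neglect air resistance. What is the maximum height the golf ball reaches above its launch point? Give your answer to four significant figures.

6.511 m

Vertical component of launch velocity: v_y = 29.90 sin 22.21° = 11.302 m/s.
At the highest point the vertical velocity is zero, so v_y² = 2 g h_max.
h_max = (11.302)² / (2 × 9.81) = 127.74 / 19.62 = 6.511 m.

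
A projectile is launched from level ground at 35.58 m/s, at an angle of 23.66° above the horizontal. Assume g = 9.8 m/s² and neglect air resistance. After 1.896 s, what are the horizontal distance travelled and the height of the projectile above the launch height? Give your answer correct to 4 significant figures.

x = 61.79 m, y = 9.458 m

v_x = 35.58 cos 23.66° = 32.589 m/s; v_y0 = 35.58 sin 23.66° = 14.279 m/s.
x = v_x t = 32.589 × 1.896 = 61.79 m.
y = v_y0 t − ½ g t² = 14.279×1.896 − 4.900×1.896² = 9.458 m.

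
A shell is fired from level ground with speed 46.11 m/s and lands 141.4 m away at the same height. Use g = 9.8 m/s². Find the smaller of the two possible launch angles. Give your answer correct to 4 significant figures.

Level-ground range: R = v₀² sin(2θ)/g ⇒ sin 2θ = R g / v₀² = 141.4×9.8/46.11² = 0.6518.
2θ = arcsin(0.6518) = 40.677° or 180° − 40.677° = 139.323°.
So θ = 20.34° or θ = 69.66°.

20.34°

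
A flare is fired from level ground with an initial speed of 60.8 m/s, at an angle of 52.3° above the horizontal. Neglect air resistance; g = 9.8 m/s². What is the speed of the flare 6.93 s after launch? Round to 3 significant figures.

v_x = 60.8 cos 52.3° = 37.18 m/s (constant).
v_y(t) = 60.8 sin 52.3° − g t = 48.11 − 9.8 × 6.93 = -19.80 m/s.
Speed = √(v_x² + v_y²) = √(1382 + 392.0) = 42.1 m/s.

42.1 m/s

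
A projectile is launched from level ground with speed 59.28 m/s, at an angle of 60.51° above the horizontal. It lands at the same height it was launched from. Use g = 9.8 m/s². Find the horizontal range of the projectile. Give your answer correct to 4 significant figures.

For level ground, R = v₀² sin(2θ) / g.
sin(2 × 60.51°) = sin 121.02° = 0.8570.
R = (59.28)² × 0.8570 / 9.8 = 307.3 m.

307.3 m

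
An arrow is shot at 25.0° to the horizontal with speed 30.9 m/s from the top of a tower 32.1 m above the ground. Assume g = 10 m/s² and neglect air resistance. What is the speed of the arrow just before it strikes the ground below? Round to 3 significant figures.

40.0 m/s

v_x = 30.9 cos 25.0° = 28.00 m/s is unchanged throughout.
For the vertical component, v_y² = v_y0² + 2 g h = (13.06)² + 2×10×32.1 = 812.6, so |v_y| = 28.51 m/s.
Impact speed = √(v_x² + v_y²) = √(784.0 + 812.6) = 40.0 m/s.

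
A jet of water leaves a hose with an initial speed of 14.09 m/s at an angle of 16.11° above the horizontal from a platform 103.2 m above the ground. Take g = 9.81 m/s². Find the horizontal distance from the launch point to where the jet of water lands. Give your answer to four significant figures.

Components: v_x = 14.09 cos 16.11° = 13.537 m/s, v_y = 14.09 sin 16.11° = 3.9097 m/s.
Vertical: 0 = 103.2 + 3.9097 t − ½(9.81) t² ⇒ 4.905 t² − 3.9097 t − 103.2 = 0.
t = [3.9097 + √(15.286 + 2024.8)] / 9.810 = 5.0028 s.
Horizontal: R = v_x · t = 13.537 × 5.0028 = 67.72 m.

67.72 m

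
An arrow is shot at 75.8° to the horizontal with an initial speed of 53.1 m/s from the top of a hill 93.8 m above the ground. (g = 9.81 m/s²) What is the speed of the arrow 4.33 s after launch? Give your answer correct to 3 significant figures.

15.8 m/s

v_x = 53.1 cos 75.8° = 13.03 m/s (constant).
v_y(t) = 53.1 sin 75.8° − g t = 51.48 − 9.81 × 4.33 = 9.003 m/s.
Speed = √(v_x² + v_y²) = √(169.8 + 81.05) = 15.8 m/s.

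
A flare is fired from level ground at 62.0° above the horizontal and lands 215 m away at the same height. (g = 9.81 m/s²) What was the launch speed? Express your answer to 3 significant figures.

50.4 m/s

On level ground, R = v₀² sin(2θ) / g, so v₀ = √(R g / sin 2θ).
sin(2 × 62.0°) = 0.8290.
v₀ = √(215 × 9.81 / 0.8290) = √2544 = 50.4 m/s.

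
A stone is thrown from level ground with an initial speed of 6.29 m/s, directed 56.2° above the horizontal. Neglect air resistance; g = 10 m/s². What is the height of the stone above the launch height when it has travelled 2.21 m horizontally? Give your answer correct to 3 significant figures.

v_x = 6.29 cos 56.2° = 3.499 m/s, v_y0 = 6.29 sin 56.2° = 5.227 m/s.
Time to reach x = 2.21 m: t = x / v_x = 2.21 / 3.499 = 0.6316 s.
y = v_y0 t − ½ g t² = 5.227×0.6316 − 5.000×0.6316² = 1.31 m.

1.31 m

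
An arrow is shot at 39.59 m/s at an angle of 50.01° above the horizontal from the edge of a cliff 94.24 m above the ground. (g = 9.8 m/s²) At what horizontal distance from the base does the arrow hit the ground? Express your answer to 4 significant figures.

Components: v_x = 39.59 cos 50.01° = 25.443 m/s, v_y = 39.59 sin 50.01° = 30.332 m/s.
Vertical: 0 = 94.24 + 30.332 t − ½(9.8) t² ⇒ 4.900 t² − 30.332 t − 94.24 = 0.
t = [30.332 + √(920.03 + 1847.1)] / 9.800 = 8.4628 s.
Horizontal: R = v_x · t = 25.443 × 8.4628 = 215.3 m.

215.3 m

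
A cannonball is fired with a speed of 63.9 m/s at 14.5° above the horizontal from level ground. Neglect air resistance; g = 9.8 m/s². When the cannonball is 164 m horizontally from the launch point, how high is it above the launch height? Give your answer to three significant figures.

7.98 m

v_x = 63.9 cos 14.5° = 61.86 m/s, v_y0 = 63.9 sin 14.5° = 16.00 m/s.
Time to reach x = 164 m: t = x / v_x = 164 / 61.86 = 2.651 s.
y = v_y0 t − ½ g t² = 16.00×2.651 − 4.900×2.651² = 7.98 m.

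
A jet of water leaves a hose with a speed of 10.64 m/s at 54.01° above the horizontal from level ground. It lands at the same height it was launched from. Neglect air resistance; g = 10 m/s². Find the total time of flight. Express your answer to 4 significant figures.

1.722 s

Vertical component: v_y = 10.64 sin 54.01° = 8.6090 m/s.
For a projectile landing at launch height, time of flight is t = 2 v_y / g = 2 × 8.6090 / 10 = 1.722 s.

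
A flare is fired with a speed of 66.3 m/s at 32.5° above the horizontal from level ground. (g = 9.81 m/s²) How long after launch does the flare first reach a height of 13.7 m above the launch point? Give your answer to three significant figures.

v_y0 = 66.3 sin 32.5° = 35.62 m/s.
Set y = v_y0 t − ½ g t² = 13.7: 4.905 t² − 35.62 t + 13.7 = 0.
t = [35.62 ± √(1269 − 268.8)] / 9.81 = (35.62 ± 31.63) / 9.81, giving t = 0.407 s or t = 6.86 s.
The flare is on the way up at the first time, so t = 0.407 s.

0.407 s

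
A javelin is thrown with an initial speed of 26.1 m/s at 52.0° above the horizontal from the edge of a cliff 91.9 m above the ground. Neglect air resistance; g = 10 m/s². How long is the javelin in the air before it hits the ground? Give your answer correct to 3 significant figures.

6.81 s

Vertical component: v_y = 26.1 sin 52.0° = 20.57 m/s.
Taking up as positive with launch at y = 91.9 m, landing at y = 0: 0 = 91.9 + 20.57 t − ½(10) t².
Solving 5.000 t² − 20.57 t − 91.9 = 0 gives t = [20.57 + √(20.57² + 4·5.000·91.9)] / 10.00 = 6.81 s.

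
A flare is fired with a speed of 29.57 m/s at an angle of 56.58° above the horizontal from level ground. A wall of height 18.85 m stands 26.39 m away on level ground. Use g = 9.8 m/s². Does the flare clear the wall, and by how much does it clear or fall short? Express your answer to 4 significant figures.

v_x = 29.57 cos 56.58° = 16.286 m/s; v_y0 = 29.57 sin 56.58° = 24.681 m/s.
Time to reach the wall: t = 26.39 / 16.286 = 1.6204 s.
Height at that point: y = 24.681×1.6204 − 4.900×1.6204² = 27.127 m.
That is 27.127 − 18.85 = 8.277 m above the top of the wall, so the flare clears it.

Yes — it clears the wall by 8.277 m.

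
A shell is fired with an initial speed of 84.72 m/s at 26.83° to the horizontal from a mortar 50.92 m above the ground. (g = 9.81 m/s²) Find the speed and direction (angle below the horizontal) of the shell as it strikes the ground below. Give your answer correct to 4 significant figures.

90.42 m/s at 33.27° below the horizontal

v_x = 84.72 cos 26.83° = 75.600 m/s (constant).
|v_y| at impact = √((38.238)² + 2×9.81×50.92) = 49.610 m/s.
Speed = √(75.600² + 49.610²) = 90.42 m/s; angle = arctan(49.610/75.600) = 33.27° below horizontal.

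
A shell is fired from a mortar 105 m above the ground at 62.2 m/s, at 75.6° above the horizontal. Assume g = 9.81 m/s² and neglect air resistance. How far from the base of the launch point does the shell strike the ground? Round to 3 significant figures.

Components: v_x = 62.2 cos 75.6° = 15.47 m/s, v_y = 62.2 sin 75.6° = 60.25 m/s.
Vertical: 0 = 105 + 60.25 t − ½(9.81) t² ⇒ 4.905 t² − 60.25 t − 105 = 0.
t = [60.25 + √(3630 + 2060)] / 9.810 = 13.83 s.
Horizontal: R = v_x · t = 15.47 × 13.83 = 214 m.

214 m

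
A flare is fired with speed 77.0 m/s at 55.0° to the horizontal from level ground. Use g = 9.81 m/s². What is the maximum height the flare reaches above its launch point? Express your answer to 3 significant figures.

203 m

Vertical component of launch velocity: v_y = 77.0 sin 55.0° = 63.07 m/s.
At the highest point the vertical velocity is zero, so v_y² = 2 g h_max.
h_max = (63.07)² / (2 × 9.81) = 3978 / 19.62 = 203 m.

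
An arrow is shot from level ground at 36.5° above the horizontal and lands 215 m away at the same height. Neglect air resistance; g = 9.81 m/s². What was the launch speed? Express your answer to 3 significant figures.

On level ground, R = v₀² sin(2θ) / g, so v₀ = √(R g / sin 2θ).
sin(2 × 36.5°) = 0.9563.
v₀ = √(215 × 9.81 / 0.9563) = √2206 = 47.0 m/s.

47.0 m/s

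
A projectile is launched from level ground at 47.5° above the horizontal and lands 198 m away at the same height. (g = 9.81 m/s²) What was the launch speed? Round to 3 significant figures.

On level ground, R = v₀² sin(2θ) / g, so v₀ = √(R g / sin 2θ).
sin(2 × 47.5°) = 0.9962.
v₀ = √(198 × 9.81 / 0.9962) = √1950 = 44.2 m/s.

44.2 m/s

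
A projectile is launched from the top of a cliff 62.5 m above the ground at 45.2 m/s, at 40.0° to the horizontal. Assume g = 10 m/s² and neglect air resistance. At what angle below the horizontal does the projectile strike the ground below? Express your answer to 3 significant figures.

v_x = 45.2 cos 40.0° = 34.63 m/s.
At impact |v_y| = √(v_y0² + 2 g h) = √(29.05² + 2×10×62.5) = 45.76 m/s.
Angle below horizontal = arctan(|v_y| / v_x) = arctan(45.76 / 34.63) = 52.9°.

52.9°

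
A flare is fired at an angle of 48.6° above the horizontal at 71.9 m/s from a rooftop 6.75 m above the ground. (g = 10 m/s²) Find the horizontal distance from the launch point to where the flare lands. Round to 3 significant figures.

519 m

Components: v_x = 71.9 cos 48.6° = 47.55 m/s, v_y = 71.9 sin 48.6° = 53.93 m/s.
Vertical: 0 = 6.75 + 53.93 t − ½(10) t² ⇒ 5.000 t² − 53.93 t − 6.75 = 0.
t = [53.93 + √(2908 + 135.0)] / 10.00 = 10.91 s.
Horizontal: R = v_x · t = 47.55 × 10.91 = 519 m.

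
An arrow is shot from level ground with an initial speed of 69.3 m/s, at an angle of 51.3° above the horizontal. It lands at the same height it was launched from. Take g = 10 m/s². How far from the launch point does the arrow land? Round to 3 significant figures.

469 m

For level ground, R = v₀² sin(2θ) / g.
sin(2 × 51.3°) = sin 102.6° = 0.9759.
R = (69.3)² × 0.9759 / 10 = 469 m.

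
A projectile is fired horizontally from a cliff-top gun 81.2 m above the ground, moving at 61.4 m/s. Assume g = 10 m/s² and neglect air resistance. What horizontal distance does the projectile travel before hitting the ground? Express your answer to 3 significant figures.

Initial vertical velocity is zero, so the fall time comes from h = ½ g t²: t = √(2 × 81.2 / 10) = 4.030 s.
Horizontal motion is uniform at 61.4 m/s, so x = 61.4 × 4.030 = 247 m.

247 m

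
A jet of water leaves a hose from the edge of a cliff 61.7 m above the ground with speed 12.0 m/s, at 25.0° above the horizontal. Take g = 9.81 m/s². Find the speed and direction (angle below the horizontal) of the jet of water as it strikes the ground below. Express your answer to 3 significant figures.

36.8 m/s at 72.8° below the horizontal

v_x = 12.0 cos 25.0° = 10.88 m/s (constant).
|v_y| at impact = √((5.071)² + 2×9.81×61.7) = 35.16 m/s.
Speed = √(10.88² + 35.16²) = 36.8 m/s; angle = arctan(35.16/10.88) = 72.8° below horizontal.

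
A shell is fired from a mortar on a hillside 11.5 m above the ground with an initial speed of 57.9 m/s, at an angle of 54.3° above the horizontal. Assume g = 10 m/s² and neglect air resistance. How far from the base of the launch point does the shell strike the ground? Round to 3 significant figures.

Components: v_x = 57.9 cos 54.3° = 33.79 m/s, v_y = 57.9 sin 54.3° = 47.02 m/s.
Vertical: 0 = 11.5 + 47.02 t − ½(10) t² ⇒ 5.000 t² − 47.02 t − 11.5 = 0.
t = [47.02 + √(2211 + 230.0)] / 10.00 = 9.643 s.
Horizontal: R = v_x · t = 33.79 × 9.643 = 326 m.

326 m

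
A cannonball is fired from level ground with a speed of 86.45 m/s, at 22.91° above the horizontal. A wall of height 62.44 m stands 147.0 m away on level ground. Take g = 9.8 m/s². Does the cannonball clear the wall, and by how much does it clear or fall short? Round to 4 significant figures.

No — it falls 17.01 m short of clearing the wall.

v_x = 86.45 cos 22.91° = 79.631 m/s; v_y0 = 86.45 sin 22.91° = 33.654 m/s.
Time to reach the wall: t = 147.0 / 79.631 = 1.8460 s.
Height at that point: y = 33.654×1.8460 − 4.900×1.8460² = 45.427 m.
That is 62.44 − 45.427 = 17.01 m below the top of the wall, so the cannonball does not clear it.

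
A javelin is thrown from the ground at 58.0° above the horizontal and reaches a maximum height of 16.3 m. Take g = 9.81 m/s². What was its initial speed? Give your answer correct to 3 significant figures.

At maximum height v_y = 0, so (v₀ sin θ)² = 2 g H.
v₀ sin 58.0° = √(2 × 9.81 × 16.3) = 17.88 m/s.
v₀ = 17.88 / sin 58.0° = 17.88 / 0.8480 = 21.1 m/s.

21.1 m/s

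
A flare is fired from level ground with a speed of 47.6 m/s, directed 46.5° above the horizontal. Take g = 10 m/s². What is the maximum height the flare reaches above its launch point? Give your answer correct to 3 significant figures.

Vertical component of launch velocity: v_y = 47.6 sin 46.5° = 34.53 m/s.
At the highest point the vertical velocity is zero, so v_y² = 2 g h_max.
h_max = (34.53)² / (2 × 10) = 1192 / 20.00 = 59.6 m.

59.6 m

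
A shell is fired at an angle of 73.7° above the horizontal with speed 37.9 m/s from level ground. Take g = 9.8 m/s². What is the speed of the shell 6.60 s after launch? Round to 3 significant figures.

30.2 m/s

v_x = 37.9 cos 73.7° = 10.64 m/s (constant).
v_y(t) = 37.9 sin 73.7° − g t = 36.38 − 9.8 × 6.60 = -28.30 m/s.
Speed = √(v_x² + v_y²) = √(113.2 + 800.9) = 30.2 m/s.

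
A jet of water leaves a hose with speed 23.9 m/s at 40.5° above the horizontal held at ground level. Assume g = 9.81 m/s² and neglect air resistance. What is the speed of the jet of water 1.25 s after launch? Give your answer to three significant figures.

v_x = 23.9 cos 40.5° = 18.17 m/s (constant).
v_y(t) = 23.9 sin 40.5° − g t = 15.52 − 9.81 × 1.25 = 3.257 m/s.
Speed = √(v_x² + v_y²) = √(330.1 + 10.61) = 18.5 m/s.

18.5 m/s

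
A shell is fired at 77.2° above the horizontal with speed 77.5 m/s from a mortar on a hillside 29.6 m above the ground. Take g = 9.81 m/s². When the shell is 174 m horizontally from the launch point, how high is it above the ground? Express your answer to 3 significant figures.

v_x = 77.5 cos 77.2° = 17.17 m/s, v_y0 = 77.5 sin 77.2° = 75.57 m/s.
Time to reach x = 174 m: t = x / v_x = 174 / 17.17 = 10.13 s.
y = 29.6 + v_y0 t − ½ g t² = 29.6 + 75.57×10.13 − 4.905×10.13² = 292 m.

292 m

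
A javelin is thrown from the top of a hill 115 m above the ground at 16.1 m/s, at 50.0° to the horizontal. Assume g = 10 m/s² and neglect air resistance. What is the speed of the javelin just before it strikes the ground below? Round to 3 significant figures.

50.6 m/s

v_x = 16.1 cos 50.0° = 10.35 m/s is unchanged throughout.
For the vertical component, v_y² = v_y0² + 2 g h = (12.33)² + 2×10×115 = 2452, so |v_y| = 49.52 m/s.
Impact speed = √(v_x² + v_y²) = √(107.1 + 2452) = 50.6 m/s.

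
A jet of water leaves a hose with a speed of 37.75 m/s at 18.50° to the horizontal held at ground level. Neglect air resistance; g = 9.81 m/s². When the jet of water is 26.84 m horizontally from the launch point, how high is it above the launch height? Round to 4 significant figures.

6.223 m

v_x = 37.75 cos 18.50° = 35.799 m/s, v_y0 = 37.75 sin 18.50° = 11.978 m/s.
Time to reach x = 26.84 m: t = x / v_x = 26.84 / 35.799 = 0.74974 s.
y = v_y0 t − ½ g t² = 11.978×0.74974 − 4.905×0.74974² = 6.223 m.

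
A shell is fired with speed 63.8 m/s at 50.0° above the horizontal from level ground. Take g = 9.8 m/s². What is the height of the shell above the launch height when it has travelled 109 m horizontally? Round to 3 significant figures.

v_x = 63.8 cos 50.0° = 41.01 m/s, v_y0 = 63.8 sin 50.0° = 48.87 m/s.
Time to reach x = 109 m: t = x / v_x = 109 / 41.01 = 2.658 s.
y = v_y0 t − ½ g t² = 48.87×2.658 − 4.900×2.658² = 95.3 m.

95.3 m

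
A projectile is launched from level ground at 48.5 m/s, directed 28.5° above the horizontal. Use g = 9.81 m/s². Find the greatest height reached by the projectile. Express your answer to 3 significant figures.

27.3 m

Vertical component of launch velocity: v_y = 48.5 sin 28.5° = 23.14 m/s.
At the highest point the vertical velocity is zero, so v_y² = 2 g h_max.
h_max = (23.14)² / (2 × 9.81) = 535.5 / 19.62 = 27.3 m.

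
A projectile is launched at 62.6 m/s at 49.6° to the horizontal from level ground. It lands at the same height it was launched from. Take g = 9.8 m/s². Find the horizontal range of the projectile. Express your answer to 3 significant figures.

395 m

Components: v_x = 62.6 cos 49.6° = 40.57 m/s, v_y = 62.6 sin 49.6° = 47.67 m/s.
Time of flight (same landing height): t = 2 v_y / g = 2 × 47.67 / 9.8 = 9.729 s.
Range: R = v_x · t = 40.57 × 9.729 = 395 m.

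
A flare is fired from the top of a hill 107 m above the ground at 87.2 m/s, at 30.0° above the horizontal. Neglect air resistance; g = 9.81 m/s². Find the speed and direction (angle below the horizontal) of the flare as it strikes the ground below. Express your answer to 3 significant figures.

v_x = 87.2 cos 30.0° = 75.52 m/s (constant).
|v_y| at impact = √((43.60)² + 2×9.81×107) = 63.25 m/s.
Speed = √(75.52² + 63.25²) = 98.5 m/s; angle = arctan(63.25/75.52) = 39.9° below horizontal.

98.5 m/s at 39.9° below the horizontal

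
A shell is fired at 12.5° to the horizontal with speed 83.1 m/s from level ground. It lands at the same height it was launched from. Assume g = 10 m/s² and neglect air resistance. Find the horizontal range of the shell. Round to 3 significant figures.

292 m

For level ground, R = v₀² sin(2θ) / g.
sin(2 × 12.5°) = sin 25.00° = 0.4226.
R = (83.1)² × 0.4226 / 10 = 292 m.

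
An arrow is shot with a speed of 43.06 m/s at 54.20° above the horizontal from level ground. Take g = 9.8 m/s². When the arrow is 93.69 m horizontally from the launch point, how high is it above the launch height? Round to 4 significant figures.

v_x = 43.06 cos 54.20° = 25.188 m/s, v_y0 = 43.06 sin 54.20° = 34.924 m/s.
Time to reach x = 93.69 m: t = x / v_x = 93.69 / 25.188 = 3.7196 s.
y = v_y0 t − ½ g t² = 34.924×3.7196 − 4.900×3.7196² = 62.11 m.

62.11 m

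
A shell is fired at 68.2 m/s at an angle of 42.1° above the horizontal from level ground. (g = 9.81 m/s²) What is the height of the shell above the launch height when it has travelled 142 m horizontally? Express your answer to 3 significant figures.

89.7 m

v_x = 68.2 cos 42.1° = 50.60 m/s, v_y0 = 68.2 sin 42.1° = 45.72 m/s.
Time to reach x = 142 m: t = x / v_x = 142 / 50.60 = 2.806 s.
y = v_y0 t − ½ g t² = 45.72×2.806 − 4.905×2.806² = 89.7 m.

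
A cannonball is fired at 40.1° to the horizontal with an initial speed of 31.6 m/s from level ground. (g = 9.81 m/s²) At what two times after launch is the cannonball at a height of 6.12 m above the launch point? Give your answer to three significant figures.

v_y0 = 31.6 sin 40.1° = 20.35 m/s.
Set y = v_y0 t − ½ g t² = 6.12: 4.905 t² − 20.35 t + 6.12 = 0.
t = [20.35 ± √(414.1 − 120.1)] / 9.81 = (20.35 ± 17.15) / 9.81, giving t = 0.326 s or t = 3.82 s.
So the cannonball is at 6.12 m at t = 0.326 s (rising) and t = 3.82 s (falling).

0.326 s and 3.82 s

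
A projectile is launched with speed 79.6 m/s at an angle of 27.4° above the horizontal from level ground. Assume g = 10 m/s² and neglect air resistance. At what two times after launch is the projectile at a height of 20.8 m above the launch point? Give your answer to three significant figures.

0.620 s and 6.71 s

v_y0 = 79.6 sin 27.4° = 36.63 m/s.
Set y = v_y0 t − ½ g t² = 20.8: 5.000 t² − 36.63 t + 20.8 = 0.
t = [36.63 ± √(1342 − 416.0)] / 10 = (36.63 ± 30.43) / 10, giving t = 0.620 s or t = 6.71 s.
So the projectile is at 20.8 m at t = 0.620 s (rising) and t = 6.71 s (falling).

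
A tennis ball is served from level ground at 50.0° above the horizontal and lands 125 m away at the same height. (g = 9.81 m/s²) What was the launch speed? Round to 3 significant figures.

35.3 m/s

On level ground, R = v₀² sin(2θ) / g, so v₀ = √(R g / sin 2θ).
sin(2 × 50.0°) = 0.9848.
v₀ = √(125 × 9.81 / 0.9848) = √1245 = 35.3 m/s.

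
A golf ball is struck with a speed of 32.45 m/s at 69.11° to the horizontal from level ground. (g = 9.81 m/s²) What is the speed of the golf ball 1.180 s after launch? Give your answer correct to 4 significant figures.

22.03 m/s

v_x = 32.45 cos 69.11° = 11.571 m/s (constant).
v_y(t) = 32.45 sin 69.11° − g t = 30.317 − 9.81 × 1.180 = 18.741 m/s.
Speed = √(v_x² + v_y²) = √(133.89 + 351.23) = 22.03 m/s.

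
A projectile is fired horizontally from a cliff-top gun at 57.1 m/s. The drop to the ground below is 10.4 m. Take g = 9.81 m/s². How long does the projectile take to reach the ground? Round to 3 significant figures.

1.46 s

The horizontal speed doesn't affect the fall. With v_y0 = 0, h = ½ g t².
t = √(2 × 10.4 / 9.81) = √2.120 = 1.46 s.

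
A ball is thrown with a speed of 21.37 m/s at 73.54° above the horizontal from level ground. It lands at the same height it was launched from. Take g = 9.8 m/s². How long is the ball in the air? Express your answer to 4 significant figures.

4.182 s

Vertical component: v_y = 21.37 sin 73.54° = 20.494 m/s.
For a projectile landing at launch height, time of flight is t = 2 v_y / g = 2 × 20.494 / 9.8 = 4.182 s.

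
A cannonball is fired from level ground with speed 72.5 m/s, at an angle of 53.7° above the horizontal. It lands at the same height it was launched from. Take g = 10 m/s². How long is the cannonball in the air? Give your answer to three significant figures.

Vertical component: v_y = 72.5 sin 53.7° = 58.43 m/s.
For a projectile landing at launch height, time of flight is t = 2 v_y / g = 2 × 58.43 / 10 = 11.7 s.

11.7 s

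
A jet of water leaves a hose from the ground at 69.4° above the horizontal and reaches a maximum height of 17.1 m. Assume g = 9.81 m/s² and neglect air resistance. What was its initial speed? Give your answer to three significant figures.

At maximum height v_y = 0, so (v₀ sin θ)² = 2 g H.
v₀ sin 69.4° = √(2 × 9.81 × 17.1) = 18.32 m/s.
v₀ = 18.32 / sin 69.4° = 18.32 / 0.9361 = 19.6 m/s.

19.6 m/s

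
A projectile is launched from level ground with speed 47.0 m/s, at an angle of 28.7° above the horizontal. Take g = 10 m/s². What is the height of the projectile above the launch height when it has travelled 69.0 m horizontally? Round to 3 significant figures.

v_x = 47.0 cos 28.7° = 41.23 m/s, v_y0 = 47.0 sin 28.7° = 22.57 m/s.
Time to reach x = 69.0 m: t = x / v_x = 69.0 / 41.23 = 1.674 s.
y = v_y0 t − ½ g t² = 22.57×1.674 − 5.000×1.674² = 23.8 m.

23.8 m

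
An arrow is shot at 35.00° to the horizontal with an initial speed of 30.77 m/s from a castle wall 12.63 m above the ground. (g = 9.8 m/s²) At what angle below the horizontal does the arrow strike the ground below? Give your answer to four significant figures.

v_x = 30.77 cos 35.00° = 25.205 m/s.
At impact |v_y| = √(v_y0² + 2 g h) = √(17.649² + 2×9.8×12.63) = 23.644 m/s.
Angle below horizontal = arctan(|v_y| / v_x) = arctan(23.644 / 25.205) = 43.17°.

43.17°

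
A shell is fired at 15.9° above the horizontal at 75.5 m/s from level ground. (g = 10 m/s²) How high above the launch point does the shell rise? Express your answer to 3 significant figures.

Vertical component of launch velocity: v_y = 75.5 sin 15.9° = 20.68 m/s.
At the highest point the vertical velocity is zero, so v_y² = 2 g h_max.
h_max = (20.68)² / (2 × 10) = 427.7 / 20.00 = 21.4 m.

21.4 m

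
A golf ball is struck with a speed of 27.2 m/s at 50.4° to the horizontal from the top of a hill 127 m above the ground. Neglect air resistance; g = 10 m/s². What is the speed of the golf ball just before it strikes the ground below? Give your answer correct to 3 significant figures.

v_x = 27.2 cos 50.4° = 17.34 m/s is unchanged throughout.
For the vertical component, v_y² = v_y0² + 2 g h = (20.96)² + 2×10×127 = 2979, so |v_y| = 54.58 m/s.
Impact speed = √(v_x² + v_y²) = √(300.7 + 2979) = 57.3 m/s.

57.3 m/s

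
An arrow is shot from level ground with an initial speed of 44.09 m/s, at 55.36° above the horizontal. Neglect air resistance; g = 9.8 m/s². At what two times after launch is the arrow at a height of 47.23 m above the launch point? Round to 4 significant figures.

1.686 s and 5.717 s

v_y0 = 44.09 sin 55.36° = 36.275 m/s.
Set y = v_y0 t − ½ g t² = 47.23: 4.900 t² − 36.275 t + 47.23 = 0.
t = [36.275 ± √(1315.9 − 925.71)] / 9.8 = (36.275 ± 19.753) / 9.8, giving t = 1.686 s or t = 5.717 s.
So the arrow is at 47.23 m at t = 1.686 s (rising) and t = 5.717 s (falling).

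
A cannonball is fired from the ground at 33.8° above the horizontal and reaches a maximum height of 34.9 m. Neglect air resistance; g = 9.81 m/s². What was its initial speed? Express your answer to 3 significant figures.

47.0 m/s

At maximum height v_y = 0, so (v₀ sin θ)² = 2 g H.
v₀ sin 33.8° = √(2 × 9.81 × 34.9) = 26.17 m/s.
v₀ = 26.17 / sin 33.8° = 26.17 / 0.5563 = 47.0 m/s.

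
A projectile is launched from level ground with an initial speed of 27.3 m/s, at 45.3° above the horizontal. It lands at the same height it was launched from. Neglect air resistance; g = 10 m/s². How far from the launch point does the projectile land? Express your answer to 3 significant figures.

74.5 m

Components: v_x = 27.3 cos 45.3° = 19.20 m/s, v_y = 27.3 sin 45.3° = 19.40 m/s.
Time of flight (same landing height): t = 2 v_y / g = 2 × 19.40 / 10 = 3.880 s.
Range: R = v_x · t = 19.20 × 3.880 = 74.5 m.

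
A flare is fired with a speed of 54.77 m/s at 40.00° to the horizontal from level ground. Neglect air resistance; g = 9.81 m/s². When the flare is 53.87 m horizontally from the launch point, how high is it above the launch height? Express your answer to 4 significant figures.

v_x = 54.77 cos 40.00° = 41.956 m/s, v_y0 = 54.77 sin 40.00° = 35.205 m/s.
Time to reach x = 53.87 m: t = x / v_x = 53.87 / 41.956 = 1.2840 s.
y = v_y0 t − ½ g t² = 35.205×1.2840 − 4.905×1.2840² = 37.12 m.

37.12 m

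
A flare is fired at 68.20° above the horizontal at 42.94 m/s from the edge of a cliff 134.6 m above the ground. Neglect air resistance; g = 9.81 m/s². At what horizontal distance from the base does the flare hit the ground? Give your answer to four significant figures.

Components: v_x = 42.94 cos 68.20° = 15.947 m/s, v_y = 42.94 sin 68.20° = 39.869 m/s.
Vertical: 0 = 134.6 + 39.869 t − ½(9.81) t² ⇒ 4.905 t² − 39.869 t − 134.6 = 0.
t = [39.869 + √(1589.5 + 2640.9)] / 9.810 = 10.694 s.
Horizontal: R = v_x · t = 15.947 × 10.694 = 170.5 m.

170.5 m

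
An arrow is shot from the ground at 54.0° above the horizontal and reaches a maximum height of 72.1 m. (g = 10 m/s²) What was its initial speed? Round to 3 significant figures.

At maximum height v_y = 0, so (v₀ sin θ)² = 2 g H.
v₀ sin 54.0° = √(2 × 10 × 72.1) = 37.97 m/s.
v₀ = 37.97 / sin 54.0° = 37.97 / 0.8090 = 46.9 m/s.

46.9 m/s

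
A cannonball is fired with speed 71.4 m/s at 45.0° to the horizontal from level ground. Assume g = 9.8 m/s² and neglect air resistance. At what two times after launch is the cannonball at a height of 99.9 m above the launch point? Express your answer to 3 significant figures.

2.67 s and 7.63 s

v_y0 = 71.4 sin 45.0° = 50.49 m/s.
Set y = v_y0 t − ½ g t² = 99.9: 4.900 t² − 50.49 t + 99.9 = 0.
t = [50.49 ± √(2549 − 1958)] / 9.8 = (50.49 ± 24.31) / 9.8, giving t = 2.67 s or t = 7.63 s.
So the cannonball is at 99.9 m at t = 2.67 s (rising) and t = 7.63 s (falling).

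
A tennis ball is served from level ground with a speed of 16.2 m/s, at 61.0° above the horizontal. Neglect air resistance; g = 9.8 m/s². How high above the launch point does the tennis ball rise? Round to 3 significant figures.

10.2 m

Vertical component of launch velocity: v_y = 16.2 sin 61.0° = 14.17 m/s.
At the highest point the vertical velocity is zero, so v_y² = 2 g h_max.
h_max = (14.17)² / (2 × 9.8) = 200.8 / 19.60 = 10.2 m.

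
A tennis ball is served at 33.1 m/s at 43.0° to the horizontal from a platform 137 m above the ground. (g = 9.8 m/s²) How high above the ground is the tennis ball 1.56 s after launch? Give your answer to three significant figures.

v_y0 = 33.1 sin 43.0° = 22.57 m/s.
y(t) = 137 + v_y0 t − ½ g t² = 137 + 22.57×1.56 − ½×9.8×1.56² = 160 m.

160 m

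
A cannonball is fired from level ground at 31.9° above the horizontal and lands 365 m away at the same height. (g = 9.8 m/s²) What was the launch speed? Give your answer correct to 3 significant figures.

On level ground, R = v₀² sin(2θ) / g, so v₀ = √(R g / sin 2θ).
sin(2 × 31.9°) = 0.8973.
v₀ = √(365 × 9.8 / 0.8973) = √3986 = 63.1 m/s.

63.1 m/s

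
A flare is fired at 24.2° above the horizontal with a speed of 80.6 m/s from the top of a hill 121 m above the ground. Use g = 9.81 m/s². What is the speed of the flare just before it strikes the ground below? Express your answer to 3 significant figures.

v_x = 80.6 cos 24.2° = 73.52 m/s is unchanged throughout.
For the vertical component, v_y² = v_y0² + 2 g h = (33.04)² + 2×9.81×121 = 3466, so |v_y| = 58.87 m/s.
Impact speed = √(v_x² + v_y²) = √(5405 + 3466) = 94.2 m/s.

94.2 m/s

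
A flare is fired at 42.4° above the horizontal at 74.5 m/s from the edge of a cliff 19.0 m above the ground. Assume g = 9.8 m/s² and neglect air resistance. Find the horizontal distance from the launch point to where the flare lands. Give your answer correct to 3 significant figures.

Components: v_x = 74.5 cos 42.4° = 55.01 m/s, v_y = 74.5 sin 42.4° = 50.24 m/s.
Vertical: 0 = 19.0 + 50.24 t − ½(9.8) t² ⇒ 4.900 t² − 50.24 t − 19.0 = 0.
t = [50.24 + √(2524 + 372.4)] / 9.800 = 10.62 s.
Horizontal: R = v_x · t = 55.01 × 10.62 = 584 m.

584 m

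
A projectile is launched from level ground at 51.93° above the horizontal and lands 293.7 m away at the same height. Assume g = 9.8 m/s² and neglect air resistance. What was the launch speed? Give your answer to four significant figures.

54.45 m/s

On level ground, R = v₀² sin(2θ) / g, so v₀ = √(R g / sin 2θ).
sin(2 × 51.93°) = 0.9709.
v₀ = √(293.7 × 9.8 / 0.9709) = √2964.5 = 54.45 m/s.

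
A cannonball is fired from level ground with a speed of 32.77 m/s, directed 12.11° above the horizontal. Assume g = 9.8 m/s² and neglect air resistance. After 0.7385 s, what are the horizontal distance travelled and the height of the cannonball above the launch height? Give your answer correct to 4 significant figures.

v_x = 32.77 cos 12.11° = 32.041 m/s; v_y0 = 32.77 sin 12.11° = 6.8748 m/s.
x = v_x t = 32.041 × 0.7385 = 23.66 m.
y = v_y0 t − ½ g t² = 6.8748×0.7385 − 4.900×0.7385² = 2.405 m.

x = 23.66 m, y = 2.405 m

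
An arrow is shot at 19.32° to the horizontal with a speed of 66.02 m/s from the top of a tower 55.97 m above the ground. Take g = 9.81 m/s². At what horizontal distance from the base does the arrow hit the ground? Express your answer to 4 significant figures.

390.8 m

Components: v_x = 66.02 cos 19.32° = 62.302 m/s, v_y = 66.02 sin 19.32° = 21.842 m/s.
Vertical: 0 = 55.97 + 21.842 t − ½(9.81) t² ⇒ 4.905 t² − 21.842 t − 55.97 = 0.
t = [21.842 + √(477.07 + 1098.1)] / 9.810 = 6.2722 s.
Horizontal: R = v_x · t = 62.302 × 6.2722 = 390.8 m.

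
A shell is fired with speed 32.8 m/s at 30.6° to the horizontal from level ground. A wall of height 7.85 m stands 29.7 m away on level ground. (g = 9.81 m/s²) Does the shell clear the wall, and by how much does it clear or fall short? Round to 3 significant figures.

Yes — it clears the wall by 4.29 m.

v_x = 32.8 cos 30.6° = 28.23 m/s; v_y0 = 32.8 sin 30.6° = 16.70 m/s.
Time to reach the wall: t = 29.7 / 28.23 = 1.052 s.
Height at that point: y = 16.70×1.052 − 4.905×1.052² = 12.14 m.
That is 12.14 − 7.85 = 4.29 m above the top of the wall, so the shell clears it.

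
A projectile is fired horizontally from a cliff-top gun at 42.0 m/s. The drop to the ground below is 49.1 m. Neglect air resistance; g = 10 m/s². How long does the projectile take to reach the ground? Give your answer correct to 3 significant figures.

The horizontal speed doesn't affect the fall. With v_y0 = 0, h = ½ g t².
t = √(2 × 49.1 / 10) = √9.820 = 3.13 s.

3.13 s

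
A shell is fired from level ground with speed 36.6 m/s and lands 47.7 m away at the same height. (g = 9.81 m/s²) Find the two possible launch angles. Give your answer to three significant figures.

10.2° and 79.8°

Level-ground range: R = v₀² sin(2θ)/g ⇒ sin 2θ = R g / v₀² = 47.7×9.81/36.6² = 0.3493.
2θ = arcsin(0.3493) = 20.44° or 180° − 20.44° = 159.56°.
So θ = 10.2° or θ = 79.8°.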